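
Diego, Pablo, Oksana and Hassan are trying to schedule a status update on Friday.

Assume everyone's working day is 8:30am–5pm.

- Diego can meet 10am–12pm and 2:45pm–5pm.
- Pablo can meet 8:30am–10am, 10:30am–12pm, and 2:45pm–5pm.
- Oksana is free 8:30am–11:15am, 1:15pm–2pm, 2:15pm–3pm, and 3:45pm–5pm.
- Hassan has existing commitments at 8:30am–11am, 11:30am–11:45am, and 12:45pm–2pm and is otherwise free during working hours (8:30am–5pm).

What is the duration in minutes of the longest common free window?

Hassan free within 08:30–17:00: 11:00–11:30, 11:45–12:45, 14:00–17:00.
Diego ∩ Pablo: 10:30–12:00, 14:45–17:00.
Diego ∩ Pablo ∩ Oksana: 10:30–11:15, 14:45–15:00, 15:45–17:00.
Diego ∩ Pablo ∩ Oksana ∩ Hassan: 11:00–11:15, 14:45–15:00, 15:45–17:00.
Common window lengths: 15, 15, 75 min; longest is 75.

75 minutes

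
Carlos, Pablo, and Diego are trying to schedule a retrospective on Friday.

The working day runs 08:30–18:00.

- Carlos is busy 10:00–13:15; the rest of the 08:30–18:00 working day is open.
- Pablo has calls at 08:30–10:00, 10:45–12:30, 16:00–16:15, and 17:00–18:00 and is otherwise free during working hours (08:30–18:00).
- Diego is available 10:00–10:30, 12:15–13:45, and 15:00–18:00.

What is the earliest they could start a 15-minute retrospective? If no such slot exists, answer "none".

13:15

Carlos free within 08:30–18:00: 08:30–10:00, 13:15–18:00.
Pablo free within 08:30–18:00: 10:00–10:45, 12:30–16:00, 16:15–17:00.
Carlos ∩ Pablo: 13:15–16:00, 16:15–17:00.
Carlos ∩ Pablo ∩ Diego: 13:15–13:45, 15:00–16:00, 16:15–17:00.
Windows ≥ 15 min: 13:15–13:45, 15:00–16:00, 16:15–17:00.
Earliest such window starts at 13:15.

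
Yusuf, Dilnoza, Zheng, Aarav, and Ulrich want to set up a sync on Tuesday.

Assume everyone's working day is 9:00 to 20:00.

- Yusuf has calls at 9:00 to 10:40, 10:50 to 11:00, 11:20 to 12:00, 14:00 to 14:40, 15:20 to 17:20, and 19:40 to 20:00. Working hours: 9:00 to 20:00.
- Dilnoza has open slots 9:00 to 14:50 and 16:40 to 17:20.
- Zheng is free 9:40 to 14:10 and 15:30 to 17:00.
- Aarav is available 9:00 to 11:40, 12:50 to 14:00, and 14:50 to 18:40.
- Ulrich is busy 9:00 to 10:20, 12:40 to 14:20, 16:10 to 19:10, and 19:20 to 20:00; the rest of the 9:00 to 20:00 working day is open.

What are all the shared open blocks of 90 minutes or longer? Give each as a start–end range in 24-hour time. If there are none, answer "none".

none

Yusuf free within 09:00–20:00: 10:40–10:50, 11:00–11:20, 12:00–14:00, 14:40–15:20, 17:20–19:40.
Ulrich free within 09:00–20:00: 10:20–12:40, 14:20–16:10, 19:10–19:20.
Yusuf ∩ Dilnoza: 10:40–10:50, 11:00–11:20, 12:00–14:00, 14:40–14:50.
Yusuf ∩ Dilnoza ∩ Zheng: 10:40–10:50, 11:00–11:20, 12:00–14:00.
Yusuf ∩ Dilnoza ∩ Zheng ∩ Aarav: 10:40–10:50, 11:00–11:20, 12:50–14:00.
Yusuf ∩ Dilnoza ∩ Zheng ∩ Aarav ∩ Ulrich: 10:40–10:50, 11:00–11:20.
Windows ≥ 90 min: (none).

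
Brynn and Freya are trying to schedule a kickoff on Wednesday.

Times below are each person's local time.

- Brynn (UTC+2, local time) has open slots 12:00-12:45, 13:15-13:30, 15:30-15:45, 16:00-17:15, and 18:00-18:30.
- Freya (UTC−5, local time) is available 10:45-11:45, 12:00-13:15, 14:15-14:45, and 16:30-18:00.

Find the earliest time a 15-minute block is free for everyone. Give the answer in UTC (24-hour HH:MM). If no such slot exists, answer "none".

16:00

Brynn → UTC: 10:00–10:45, 11:15–11:30, 13:30–13:45, 14:00–15:15, 16:00–16:30.
Freya → UTC: 15:45–16:45, 17:00–18:15, 19:15–19:45, 21:30–23:00.
Brynn ∩ Freya: 16:00–16:30.
Windows ≥ 15 min: 16:00–16:30.
Earliest such window starts at 16:00.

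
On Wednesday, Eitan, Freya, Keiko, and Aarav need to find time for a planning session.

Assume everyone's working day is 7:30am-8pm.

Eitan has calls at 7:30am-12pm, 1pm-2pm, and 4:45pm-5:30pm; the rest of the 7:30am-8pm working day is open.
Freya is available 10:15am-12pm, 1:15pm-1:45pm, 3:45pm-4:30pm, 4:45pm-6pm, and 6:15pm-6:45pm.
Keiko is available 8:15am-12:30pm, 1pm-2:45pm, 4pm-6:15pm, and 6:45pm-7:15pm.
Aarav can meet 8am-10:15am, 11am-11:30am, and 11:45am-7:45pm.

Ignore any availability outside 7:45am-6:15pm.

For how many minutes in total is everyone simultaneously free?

60 minutes

Eitan free within 07:30–20:00: 12:00–13:00, 14:00–16:45, 17:30–20:00.
Eitan ∩ Freya: 15:45–16:30, 17:30–18:00, 18:15–18:45.
Eitan ∩ Freya ∩ Keiko: 16:00–16:30, 17:30–18:00.
Eitan ∩ Freya ∩ Keiko ∩ Aarav: 16:00–16:30, 17:30–18:00.
Restricted to 07:45–18:15: 16:00–16:30, 17:30–18:00.
Total common minutes: 30 + 30 = 60.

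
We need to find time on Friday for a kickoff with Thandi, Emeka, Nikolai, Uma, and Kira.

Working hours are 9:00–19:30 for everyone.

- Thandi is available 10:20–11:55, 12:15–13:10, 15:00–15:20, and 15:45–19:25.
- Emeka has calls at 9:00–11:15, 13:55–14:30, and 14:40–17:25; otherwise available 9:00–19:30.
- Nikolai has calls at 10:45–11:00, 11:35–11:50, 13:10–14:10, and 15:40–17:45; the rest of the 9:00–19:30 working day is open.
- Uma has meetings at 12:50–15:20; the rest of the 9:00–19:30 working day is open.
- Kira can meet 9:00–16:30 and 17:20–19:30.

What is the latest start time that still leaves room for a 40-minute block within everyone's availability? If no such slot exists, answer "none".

Emeka free within 09:00–19:30: 11:15–13:55, 14:30–14:40, 17:25–19:30.
Nikolai free within 09:00–19:30: 09:00–10:45, 11:00–11:35, 11:50–13:10, 14:10–15:40, 17:45–19:30.
Uma free within 09:00–19:30: 09:00–12:50, 15:20–19:30.
Thandi ∩ Emeka: 11:15–11:55, 12:15–13:10, 17:25–19:25.
Thandi ∩ Emeka ∩ Nikolai: 11:15–11:35, 11:50–11:55, 12:15–13:10, 17:45–19:25.
Thandi ∩ Emeka ∩ Nikolai ∩ Uma: 11:15–11:35, 11:50–11:55, 12:15–12:50, 17:45–19:25.
Thandi ∩ Emeka ∩ Nikolai ∩ Uma ∩ Kira: 11:15–11:35, 11:50–11:55, 12:15–12:50, 17:45–19:25.
Windows ≥ 40 min: 17:45–19:25.
Latest start in the last window 17:45–19:25 is 19:25 − 40 min = 18:45.

18:45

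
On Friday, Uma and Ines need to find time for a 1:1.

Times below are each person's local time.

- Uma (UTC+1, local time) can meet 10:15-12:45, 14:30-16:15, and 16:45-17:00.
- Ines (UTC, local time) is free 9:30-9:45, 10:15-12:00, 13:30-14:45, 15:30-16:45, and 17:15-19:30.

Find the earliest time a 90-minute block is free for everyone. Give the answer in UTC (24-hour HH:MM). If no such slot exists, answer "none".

Uma → UTC: 09:15–11:45, 13:30–15:15, 15:45–16:00.
Ines → UTC: 09:30–09:45, 10:15–12:00, 13:30–14:45, 15:30–16:45, 17:15–19:30.
Uma ∩ Ines: 09:30–09:45, 10:15–11:45, 13:30–14:45, 15:45–16:00.
Windows ≥ 90 min: 10:15–11:45.
Earliest such window starts at 10:15.

10:15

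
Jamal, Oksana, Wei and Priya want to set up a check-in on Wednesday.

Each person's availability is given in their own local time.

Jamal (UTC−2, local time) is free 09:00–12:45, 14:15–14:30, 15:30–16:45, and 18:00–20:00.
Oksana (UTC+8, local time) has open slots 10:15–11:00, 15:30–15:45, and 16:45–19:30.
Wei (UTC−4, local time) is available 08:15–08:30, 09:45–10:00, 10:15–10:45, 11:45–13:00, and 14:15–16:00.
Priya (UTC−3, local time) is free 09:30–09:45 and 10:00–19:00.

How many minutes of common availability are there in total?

0 minutes

Jamal → UTC: 11:00–14:45, 16:15–16:30, 17:30–18:45, 20:00–22:00.
Oksana → UTC: 02:15–03:00, 07:30–07:45, 08:45–11:30.
Wei → UTC: 12:15–12:30, 13:45–14:00, 14:15–14:45, 15:45–17:00, 18:15–20:00.
Priya → UTC: 12:30–12:45, 13:00–22:00.
Jamal ∩ Oksana: 11:00–11:30.
Jamal ∩ Oksana ∩ Wei: (none).
Jamal ∩ Oksana ∩ Wei ∩ Priya: (none).
Total common minutes: 0.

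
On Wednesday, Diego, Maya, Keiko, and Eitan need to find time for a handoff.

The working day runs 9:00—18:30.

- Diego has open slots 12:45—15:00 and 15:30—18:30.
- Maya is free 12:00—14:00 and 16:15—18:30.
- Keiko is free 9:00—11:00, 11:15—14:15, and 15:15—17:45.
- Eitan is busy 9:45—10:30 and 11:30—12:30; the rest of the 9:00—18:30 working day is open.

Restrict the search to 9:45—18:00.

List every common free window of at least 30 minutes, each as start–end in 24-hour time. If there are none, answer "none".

12:45–14:00, 16:15–17:45

Eitan free within 09:00–18:30: 09:00–09:45, 10:30–11:30, 12:30–18:30.
Diego ∩ Maya: 12:45–14:00, 16:15–18:30.
Diego ∩ Maya ∩ Keiko: 12:45–14:00, 16:15–17:45.
Diego ∩ Maya ∩ Keiko ∩ Eitan: 12:45–14:00, 16:15–17:45.
Restricted to 09:45–18:00: 12:45–14:00, 16:15–17:45.
Windows ≥ 30 min: 12:45–14:00, 16:15–17:45.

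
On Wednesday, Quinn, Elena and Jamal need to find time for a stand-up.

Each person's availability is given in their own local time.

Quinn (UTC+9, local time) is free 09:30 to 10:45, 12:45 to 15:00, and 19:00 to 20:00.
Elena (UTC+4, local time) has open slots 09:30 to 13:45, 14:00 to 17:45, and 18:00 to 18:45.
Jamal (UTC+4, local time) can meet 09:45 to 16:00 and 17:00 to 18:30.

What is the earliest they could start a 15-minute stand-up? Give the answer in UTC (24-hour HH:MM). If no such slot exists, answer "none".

05:45

Quinn → UTC: 00:30–01:45, 03:45–06:00, 10:00–11:00.
Elena → UTC: 05:30–09:45, 10:00–13:45, 14:00–14:45.
Jamal → UTC: 05:45–12:00, 13:00–14:30.
Quinn ∩ Elena: 05:30–06:00, 10:00–11:00.
Quinn ∩ Elena ∩ Jamal: 05:45–06:00, 10:00–11:00.
Windows ≥ 15 min: 05:45–06:00, 10:00–11:00.
Earliest such window starts at 05:45.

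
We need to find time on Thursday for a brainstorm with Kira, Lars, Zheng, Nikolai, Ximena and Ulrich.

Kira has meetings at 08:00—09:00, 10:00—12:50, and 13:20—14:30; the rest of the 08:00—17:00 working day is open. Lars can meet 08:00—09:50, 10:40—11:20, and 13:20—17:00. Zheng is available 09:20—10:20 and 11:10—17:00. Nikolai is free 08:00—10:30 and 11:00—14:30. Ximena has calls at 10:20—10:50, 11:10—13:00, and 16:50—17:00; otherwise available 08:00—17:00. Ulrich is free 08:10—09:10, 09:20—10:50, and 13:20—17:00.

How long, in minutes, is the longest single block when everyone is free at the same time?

Kira free within 08:00–17:00: 09:00–10:00, 12:50–13:20, 14:30–17:00.
Ximena free within 08:00–17:00: 08:00–10:20, 10:50–11:10, 13:00–16:50.
Kira ∩ Lars: 09:00–09:50, 14:30–17:00.
Kira ∩ Lars ∩ Zheng: 09:20–09:50, 14:30–17:00.
Kira ∩ Lars ∩ Zheng ∩ Nikolai: 09:20–09:50.
Kira ∩ Lars ∩ Zheng ∩ Nikolai ∩ Ximena: 09:20–09:50.
Kira ∩ Lars ∩ Zheng ∩ Nikolai ∩ Ximena ∩ Ulrich: 09:20–09:50.
Single common window of 30 minutes.

30 minutes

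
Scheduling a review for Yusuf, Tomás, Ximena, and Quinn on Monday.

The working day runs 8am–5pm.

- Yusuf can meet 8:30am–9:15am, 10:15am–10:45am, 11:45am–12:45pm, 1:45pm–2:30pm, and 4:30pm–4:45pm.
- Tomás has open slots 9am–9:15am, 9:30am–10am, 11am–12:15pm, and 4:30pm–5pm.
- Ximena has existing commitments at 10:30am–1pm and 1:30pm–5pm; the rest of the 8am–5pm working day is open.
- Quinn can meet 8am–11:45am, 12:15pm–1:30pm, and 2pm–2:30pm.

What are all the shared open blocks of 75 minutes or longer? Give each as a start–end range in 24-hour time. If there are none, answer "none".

none

Ximena free within 08:00–17:00: 08:00–10:30, 13:00–13:30.
Yusuf ∩ Tomás: 09:00–09:15, 11:45–12:15, 16:30–16:45.
Yusuf ∩ Tomás ∩ Ximena: 09:00–09:15.
Yusuf ∩ Tomás ∩ Ximena ∩ Quinn: 09:00–09:15.
Windows ≥ 75 min: (none).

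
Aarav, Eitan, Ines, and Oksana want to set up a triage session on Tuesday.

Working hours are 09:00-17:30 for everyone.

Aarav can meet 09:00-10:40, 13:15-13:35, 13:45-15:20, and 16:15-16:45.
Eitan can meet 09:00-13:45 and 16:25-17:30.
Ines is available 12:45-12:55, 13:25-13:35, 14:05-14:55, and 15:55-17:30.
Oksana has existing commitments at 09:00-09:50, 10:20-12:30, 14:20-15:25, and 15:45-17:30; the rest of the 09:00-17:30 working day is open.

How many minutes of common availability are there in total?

Oksana free within 09:00–17:30: 09:50–10:20, 12:30–14:20, 15:25–15:45.
Aarav ∩ Eitan: 09:00–10:40, 13:15–13:35, 16:25–16:45.
Aarav ∩ Eitan ∩ Ines: 13:25–13:35, 16:25–16:45.
Aarav ∩ Eitan ∩ Ines ∩ Oksana: 13:25–13:35.
Total common minutes: 10.

10 minutes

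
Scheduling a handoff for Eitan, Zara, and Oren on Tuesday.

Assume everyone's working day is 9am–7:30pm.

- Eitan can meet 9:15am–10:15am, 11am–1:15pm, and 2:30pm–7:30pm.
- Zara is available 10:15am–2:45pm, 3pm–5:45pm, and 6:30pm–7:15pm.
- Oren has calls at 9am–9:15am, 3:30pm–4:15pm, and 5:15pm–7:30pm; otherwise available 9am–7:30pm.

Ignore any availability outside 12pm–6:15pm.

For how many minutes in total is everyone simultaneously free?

Oren free within 09:00–19:30: 09:15–15:30, 16:15–17:15.
Eitan ∩ Zara: 11:00–13:15, 14:30–14:45, 15:00–17:45, 18:30–19:15.
Eitan ∩ Zara ∩ Oren: 11:00–13:15, 14:30–14:45, 15:00–15:30, 16:15–17:15.
Restricted to 12:00–18:15: 12:00–13:15, 14:30–14:45, 15:00–15:30, 16:15–17:15.
Total common minutes: 75 + 15 + 30 + 60 = 180.

180 minutes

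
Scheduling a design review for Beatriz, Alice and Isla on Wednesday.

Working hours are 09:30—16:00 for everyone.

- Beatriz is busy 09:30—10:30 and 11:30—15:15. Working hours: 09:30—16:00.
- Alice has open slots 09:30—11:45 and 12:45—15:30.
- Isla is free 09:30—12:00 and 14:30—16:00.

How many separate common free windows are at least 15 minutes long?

2

Beatriz free within 09:30–16:00: 10:30–11:30, 15:15–16:00.
Beatriz ∩ Alice: 10:30–11:30, 15:15–15:30.
Beatriz ∩ Alice ∩ Isla: 10:30–11:30, 15:15–15:30.
Windows ≥ 15 min: 10:30–11:30, 15:15–15:30.
That's 2 windows.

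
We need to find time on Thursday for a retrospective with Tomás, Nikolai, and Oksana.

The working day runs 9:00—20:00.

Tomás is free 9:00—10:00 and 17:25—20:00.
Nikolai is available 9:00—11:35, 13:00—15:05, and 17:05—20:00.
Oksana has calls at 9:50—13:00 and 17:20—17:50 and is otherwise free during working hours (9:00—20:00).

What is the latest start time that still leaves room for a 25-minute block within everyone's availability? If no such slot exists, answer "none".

Oksana free within 09:00–20:00: 09:00–09:50, 13:00–17:20, 17:50–20:00.
Tomás ∩ Nikolai: 09:00–10:00, 17:25–20:00.
Tomás ∩ Nikolai ∩ Oksana: 09:00–09:50, 17:50–20:00.
Windows ≥ 25 min: 09:00–09:50, 17:50–20:00.
Latest start in the last window 17:50–20:00 is 20:00 − 25 min = 19:35.

19:35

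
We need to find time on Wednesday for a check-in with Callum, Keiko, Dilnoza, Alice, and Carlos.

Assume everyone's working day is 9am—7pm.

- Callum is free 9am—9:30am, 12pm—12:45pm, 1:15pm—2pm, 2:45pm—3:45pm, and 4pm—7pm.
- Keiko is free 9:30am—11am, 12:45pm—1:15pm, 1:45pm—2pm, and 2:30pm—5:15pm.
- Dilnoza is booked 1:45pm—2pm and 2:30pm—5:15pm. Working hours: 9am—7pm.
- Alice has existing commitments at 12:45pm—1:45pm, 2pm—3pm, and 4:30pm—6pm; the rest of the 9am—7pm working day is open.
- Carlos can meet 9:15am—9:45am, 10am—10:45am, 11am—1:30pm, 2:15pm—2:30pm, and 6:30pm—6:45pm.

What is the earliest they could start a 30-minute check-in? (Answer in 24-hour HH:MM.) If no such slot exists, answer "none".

Dilnoza free within 09:00–19:00: 09:00–13:45, 14:00–14:30, 17:15–19:00.
Alice free within 09:00–19:00: 09:00–12:45, 13:45–14:00, 15:00–16:30, 18:00–19:00.
Callum ∩ Keiko: 13:45–14:00, 14:45–15:45, 16:00–17:15.
Callum ∩ Keiko ∩ Dilnoza: (none).
Callum ∩ Keiko ∩ Dilnoza ∩ Alice: (none).
Callum ∩ Keiko ∩ Dilnoza ∩ Alice ∩ Carlos: (none).
Windows ≥ 30 min: (none).

none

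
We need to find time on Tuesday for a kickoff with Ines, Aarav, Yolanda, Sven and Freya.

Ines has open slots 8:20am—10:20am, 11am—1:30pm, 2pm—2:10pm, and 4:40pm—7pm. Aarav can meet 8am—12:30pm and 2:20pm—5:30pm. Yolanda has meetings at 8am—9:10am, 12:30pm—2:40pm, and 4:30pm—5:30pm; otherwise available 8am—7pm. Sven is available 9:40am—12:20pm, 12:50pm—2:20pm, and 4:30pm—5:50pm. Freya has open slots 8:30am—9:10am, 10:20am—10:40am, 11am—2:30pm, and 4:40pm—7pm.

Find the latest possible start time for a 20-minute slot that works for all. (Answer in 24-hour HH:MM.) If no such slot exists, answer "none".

12:00

Yolanda free within 08:00–19:00: 09:10–12:30, 14:40–16:30, 17:30–19:00.
Ines ∩ Aarav: 08:20–10:20, 11:00–12:30, 16:40–17:30.
Ines ∩ Aarav ∩ Yolanda: 09:10–10:20, 11:00–12:30.
Ines ∩ Aarav ∩ Yolanda ∩ Sven: 09:40–10:20, 11:00–12:20.
Ines ∩ Aarav ∩ Yolanda ∩ Sven ∩ Freya: 11:00–12:20.
Windows ≥ 20 min: 11:00–12:20.
Latest start in the last window 11:00–12:20 is 12:20 − 20 min = 12:00.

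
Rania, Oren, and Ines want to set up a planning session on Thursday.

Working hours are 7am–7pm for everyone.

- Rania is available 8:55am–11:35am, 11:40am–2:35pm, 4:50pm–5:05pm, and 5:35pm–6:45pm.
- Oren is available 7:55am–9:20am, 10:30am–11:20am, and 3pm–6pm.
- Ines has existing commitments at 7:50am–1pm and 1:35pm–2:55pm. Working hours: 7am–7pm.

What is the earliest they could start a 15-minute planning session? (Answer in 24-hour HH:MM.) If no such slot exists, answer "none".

Ines free within 07:00–19:00: 07:00–07:50, 13:00–13:35, 14:55–19:00.
Rania ∩ Oren: 08:55–09:20, 10:30–11:20, 16:50–17:05, 17:35–18:00.
Rania ∩ Oren ∩ Ines: 16:50–17:05, 17:35–18:00.
Windows ≥ 15 min: 16:50–17:05, 17:35–18:00.
Earliest such window starts at 16:50.

16:50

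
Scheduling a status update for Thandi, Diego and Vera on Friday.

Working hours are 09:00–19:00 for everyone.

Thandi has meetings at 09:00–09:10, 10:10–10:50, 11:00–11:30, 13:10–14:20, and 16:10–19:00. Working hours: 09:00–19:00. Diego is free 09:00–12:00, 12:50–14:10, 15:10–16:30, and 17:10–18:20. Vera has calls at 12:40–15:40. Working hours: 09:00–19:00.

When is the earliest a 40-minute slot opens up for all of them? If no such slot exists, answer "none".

Thandi free within 09:00–19:00: 09:10–10:10, 10:50–11:00, 11:30–13:10, 14:20–16:10.
Vera free within 09:00–19:00: 09:00–12:40, 15:40–19:00.
Thandi ∩ Diego: 09:10–10:10, 10:50–11:00, 11:30–12:00, 12:50–13:10, 15:10–16:10.
Thandi ∩ Diego ∩ Vera: 09:10–10:10, 10:50–11:00, 11:30–12:00, 15:40–16:10.
Windows ≥ 40 min: 09:10–10:10.
Earliest such window starts at 09:10.

09:10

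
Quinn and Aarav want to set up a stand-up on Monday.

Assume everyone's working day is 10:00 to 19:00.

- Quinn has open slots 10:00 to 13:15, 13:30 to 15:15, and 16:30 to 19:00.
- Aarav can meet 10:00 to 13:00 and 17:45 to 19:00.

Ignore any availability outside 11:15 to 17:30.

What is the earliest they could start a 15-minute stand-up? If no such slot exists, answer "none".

11:15

Quinn ∩ Aarav: 10:00–13:00, 17:45–19:00.
Restricted to 11:15–17:30: 11:15–13:00.
Windows ≥ 15 min: 11:15–13:00.
Earliest such window starts at 11:15.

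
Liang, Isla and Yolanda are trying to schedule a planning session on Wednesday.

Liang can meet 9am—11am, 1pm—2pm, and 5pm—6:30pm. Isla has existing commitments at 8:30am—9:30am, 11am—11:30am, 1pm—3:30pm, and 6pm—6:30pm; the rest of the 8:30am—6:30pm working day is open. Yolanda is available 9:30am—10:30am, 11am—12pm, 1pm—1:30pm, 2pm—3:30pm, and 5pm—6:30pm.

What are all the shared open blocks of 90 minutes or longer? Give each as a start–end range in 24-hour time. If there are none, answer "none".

Isla free within 08:30–18:30: 09:30–11:00, 11:30–13:00, 15:30–18:00.
Liang ∩ Isla: 09:30–11:00, 17:00–18:00.
Liang ∩ Isla ∩ Yolanda: 09:30–10:30, 17:00–18:00.
Windows ≥ 90 min: (none).

none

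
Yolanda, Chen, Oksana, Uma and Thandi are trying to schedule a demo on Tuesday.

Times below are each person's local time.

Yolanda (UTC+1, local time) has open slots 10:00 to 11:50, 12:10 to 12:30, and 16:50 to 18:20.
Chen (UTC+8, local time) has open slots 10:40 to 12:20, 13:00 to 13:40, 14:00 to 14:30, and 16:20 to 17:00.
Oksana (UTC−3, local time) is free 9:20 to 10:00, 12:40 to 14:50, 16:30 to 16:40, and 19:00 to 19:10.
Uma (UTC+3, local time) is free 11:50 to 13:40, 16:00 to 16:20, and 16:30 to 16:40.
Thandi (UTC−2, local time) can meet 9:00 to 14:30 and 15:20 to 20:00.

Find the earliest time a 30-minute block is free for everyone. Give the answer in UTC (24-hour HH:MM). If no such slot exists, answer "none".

none

Yolanda → UTC: 09:00–10:50, 11:10–11:30, 15:50–17:20.
Chen → UTC: 02:40–04:20, 05:00–05:40, 06:00–06:30, 08:20–09:00.
Oksana → UTC: 12:20–13:00, 15:40–17:50, 19:30–19:40, 22:00–22:10.
Uma → UTC: 08:50–10:40, 13:00–13:20, 13:30–13:40.
Thandi → UTC: 11:00–16:30, 17:20–22:00.
Yolanda ∩ Chen: (none).
Yolanda ∩ Chen ∩ Oksana: (none).
Yolanda ∩ Chen ∩ Oksana ∩ Uma: (none).
Yolanda ∩ Chen ∩ Oksana ∩ Uma ∩ Thandi: (none).
Windows ≥ 30 min: (none).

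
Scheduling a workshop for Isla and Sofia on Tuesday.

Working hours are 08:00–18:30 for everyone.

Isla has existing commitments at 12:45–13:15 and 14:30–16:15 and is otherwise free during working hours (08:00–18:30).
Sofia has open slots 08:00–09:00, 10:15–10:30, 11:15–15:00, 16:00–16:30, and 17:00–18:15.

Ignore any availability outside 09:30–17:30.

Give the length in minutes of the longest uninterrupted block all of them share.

Isla free within 08:00–18:30: 08:00–12:45, 13:15–14:30, 16:15–18:30.
Isla ∩ Sofia: 08:00–09:00, 10:15–10:30, 11:15–12:45, 13:15–14:30, 16:15–16:30, 17:00–18:15.
Restricted to 09:30–17:30: 10:15–10:30, 11:15–12:45, 13:15–14:30, 16:15–16:30, 17:00–17:30.
Common window lengths: 15, 90, 75, 15, 30 min; longest is 90.

90 minutes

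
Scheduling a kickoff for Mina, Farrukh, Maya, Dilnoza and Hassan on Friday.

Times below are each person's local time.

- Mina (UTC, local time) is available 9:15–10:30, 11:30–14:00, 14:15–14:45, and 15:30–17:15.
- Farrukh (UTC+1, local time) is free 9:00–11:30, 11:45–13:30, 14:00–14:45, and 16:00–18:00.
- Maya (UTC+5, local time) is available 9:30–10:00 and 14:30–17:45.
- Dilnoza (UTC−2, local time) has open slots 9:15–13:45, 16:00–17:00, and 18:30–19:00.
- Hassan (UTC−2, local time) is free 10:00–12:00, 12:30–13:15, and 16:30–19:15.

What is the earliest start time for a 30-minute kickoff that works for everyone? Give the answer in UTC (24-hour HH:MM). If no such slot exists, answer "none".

Mina → UTC: 09:15–10:30, 11:30–14:00, 14:15–14:45, 15:30–17:15.
Farrukh → UTC: 08:00–10:30, 10:45–12:30, 13:00–13:45, 15:00–17:00.
Maya → UTC: 04:30–05:00, 09:30–12:45.
Dilnoza → UTC: 11:15–15:45, 18:00–19:00, 20:30–21:00.
Hassan → UTC: 12:00–14:00, 14:30–15:15, 18:30–21:15.
Mina ∩ Farrukh: 09:15–10:30, 11:30–12:30, 13:00–13:45, 15:30–17:00.
Mina ∩ Farrukh ∩ Maya: 09:30–10:30, 11:30–12:30.
Mina ∩ Farrukh ∩ Maya ∩ Dilnoza: 11:30–12:30.
Mina ∩ Farrukh ∩ Maya ∩ Dilnoza ∩ Hassan: 12:00–12:30.
Windows ≥ 30 min: 12:00–12:30.
Earliest such window starts at 12:00.

12:00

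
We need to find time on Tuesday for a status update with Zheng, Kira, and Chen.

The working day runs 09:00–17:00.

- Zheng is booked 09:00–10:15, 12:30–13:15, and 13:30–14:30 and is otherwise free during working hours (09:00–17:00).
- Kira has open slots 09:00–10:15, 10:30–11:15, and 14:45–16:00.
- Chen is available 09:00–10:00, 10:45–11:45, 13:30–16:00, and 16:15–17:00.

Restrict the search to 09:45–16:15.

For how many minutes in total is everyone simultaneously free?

105 minutes

Zheng free within 09:00–17:00: 10:15–12:30, 13:15–13:30, 14:30–17:00.
Zheng ∩ Kira: 10:30–11:15, 14:45–16:00.
Zheng ∩ Kira ∩ Chen: 10:45–11:15, 14:45–16:00.
Restricted to 09:45–16:15: 10:45–11:15, 14:45–16:00.
Total common minutes: 30 + 75 = 105.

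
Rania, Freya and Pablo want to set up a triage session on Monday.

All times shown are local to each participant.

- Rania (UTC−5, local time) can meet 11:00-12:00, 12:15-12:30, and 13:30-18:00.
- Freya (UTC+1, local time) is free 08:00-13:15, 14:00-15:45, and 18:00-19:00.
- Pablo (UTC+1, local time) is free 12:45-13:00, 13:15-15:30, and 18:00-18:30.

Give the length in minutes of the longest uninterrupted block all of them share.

15 minutes

Rania → UTC: 16:00–17:00, 17:15–17:30, 18:30–23:00.
Freya → UTC: 07:00–12:15, 13:00–14:45, 17:00–18:00.
Pablo → UTC: 11:45–12:00, 12:15–14:30, 17:00–17:30.
Rania ∩ Freya: 17:15–17:30.
Rania ∩ Freya ∩ Pablo: 17:15–17:30.
Single common window of 15 minutes.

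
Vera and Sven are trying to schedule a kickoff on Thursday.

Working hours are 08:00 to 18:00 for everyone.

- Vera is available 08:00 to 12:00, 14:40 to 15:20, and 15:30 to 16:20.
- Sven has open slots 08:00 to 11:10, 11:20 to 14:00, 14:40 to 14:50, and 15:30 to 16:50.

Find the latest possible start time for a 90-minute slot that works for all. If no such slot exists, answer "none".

Vera ∩ Sven: 08:00–11:10, 11:20–12:00, 14:40–14:50, 15:30–16:20.
Windows ≥ 90 min: 08:00–11:10.
Latest start in the last window 08:00–11:10 is 11:10 − 90 min = 09:40.

09:40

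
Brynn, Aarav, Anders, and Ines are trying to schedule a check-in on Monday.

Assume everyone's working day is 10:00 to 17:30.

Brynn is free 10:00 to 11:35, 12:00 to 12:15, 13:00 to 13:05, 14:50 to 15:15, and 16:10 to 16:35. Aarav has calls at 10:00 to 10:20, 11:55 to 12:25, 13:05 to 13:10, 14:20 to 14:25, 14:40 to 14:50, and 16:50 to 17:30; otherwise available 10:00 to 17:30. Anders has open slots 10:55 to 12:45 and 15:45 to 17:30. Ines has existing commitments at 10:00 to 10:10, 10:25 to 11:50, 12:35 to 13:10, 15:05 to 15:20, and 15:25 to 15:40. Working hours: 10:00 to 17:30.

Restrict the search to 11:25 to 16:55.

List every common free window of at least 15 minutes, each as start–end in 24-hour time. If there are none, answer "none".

16:10–16:35

Aarav free within 10:00–17:30: 10:20–11:55, 12:25–13:05, 13:10–14:20, 14:25–14:40, 14:50–16:50.
Ines free within 10:00–17:30: 10:10–10:25, 11:50–12:35, 13:10–15:05, 15:20–15:25, 15:40–17:30.
Brynn ∩ Aarav: 10:20–11:35, 13:00–13:05, 14:50–15:15, 16:10–16:35.
Brynn ∩ Aarav ∩ Anders: 10:55–11:35, 16:10–16:35.
Brynn ∩ Aarav ∩ Anders ∩ Ines: 16:10–16:35.
Restricted to 11:25–16:55: 16:10–16:35.
Windows ≥ 15 min: 16:10–16:35.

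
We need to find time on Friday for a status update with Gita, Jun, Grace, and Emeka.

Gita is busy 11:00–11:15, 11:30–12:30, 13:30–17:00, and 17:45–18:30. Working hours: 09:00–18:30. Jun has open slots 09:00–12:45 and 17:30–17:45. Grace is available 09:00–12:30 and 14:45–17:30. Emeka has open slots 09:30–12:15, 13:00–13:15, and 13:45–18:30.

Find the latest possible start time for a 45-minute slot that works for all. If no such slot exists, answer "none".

Gita free within 09:00–18:30: 09:00–11:00, 11:15–11:30, 12:30–13:30, 17:00–17:45.
Gita ∩ Jun: 09:00–11:00, 11:15–11:30, 12:30–12:45, 17:30–17:45.
Gita ∩ Jun ∩ Grace: 09:00–11:00, 11:15–11:30.
Gita ∩ Jun ∩ Grace ∩ Emeka: 09:30–11:00, 11:15–11:30.
Windows ≥ 45 min: 09:30–11:00.
Latest start in the last window 09:30–11:00 is 11:00 − 45 min = 10:15.

10:15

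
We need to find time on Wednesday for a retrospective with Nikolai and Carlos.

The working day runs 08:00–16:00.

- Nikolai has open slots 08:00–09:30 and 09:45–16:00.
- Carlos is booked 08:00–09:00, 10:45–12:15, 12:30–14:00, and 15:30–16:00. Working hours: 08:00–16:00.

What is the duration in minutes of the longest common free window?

Carlos free within 08:00–16:00: 09:00–10:45, 12:15–12:30, 14:00–15:30.
Nikolai ∩ Carlos: 09:00–09:30, 09:45–10:45, 12:15–12:30, 14:00–15:30.
Common window lengths: 30, 60, 15, 90 min; longest is 90.

90 minutes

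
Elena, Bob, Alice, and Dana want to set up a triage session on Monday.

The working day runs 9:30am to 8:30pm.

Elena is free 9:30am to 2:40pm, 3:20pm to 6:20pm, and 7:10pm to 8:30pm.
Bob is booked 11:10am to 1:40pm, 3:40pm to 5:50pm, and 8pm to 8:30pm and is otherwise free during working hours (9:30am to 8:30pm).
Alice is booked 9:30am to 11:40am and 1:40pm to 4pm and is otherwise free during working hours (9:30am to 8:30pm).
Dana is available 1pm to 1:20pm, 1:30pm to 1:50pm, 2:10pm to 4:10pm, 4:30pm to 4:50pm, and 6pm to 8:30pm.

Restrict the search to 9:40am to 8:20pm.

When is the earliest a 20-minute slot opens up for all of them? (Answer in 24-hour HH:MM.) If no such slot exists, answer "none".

Bob free within 09:30–20:30: 09:30–11:10, 13:40–15:40, 17:50–20:00.
Alice free within 09:30–20:30: 11:40–13:40, 16:00–20:30.
Elena ∩ Bob: 09:30–11:10, 13:40–14:40, 15:20–15:40, 17:50–18:20, 19:10–20:00.
Elena ∩ Bob ∩ Alice: 17:50–18:20, 19:10–20:00.
Elena ∩ Bob ∩ Alice ∩ Dana: 18:00–18:20, 19:10–20:00.
Restricted to 09:40–20:20: 18:00–18:20, 19:10–20:00.
Windows ≥ 20 min: 18:00–18:20, 19:10–20:00.
Earliest such window starts at 18:00.

18:00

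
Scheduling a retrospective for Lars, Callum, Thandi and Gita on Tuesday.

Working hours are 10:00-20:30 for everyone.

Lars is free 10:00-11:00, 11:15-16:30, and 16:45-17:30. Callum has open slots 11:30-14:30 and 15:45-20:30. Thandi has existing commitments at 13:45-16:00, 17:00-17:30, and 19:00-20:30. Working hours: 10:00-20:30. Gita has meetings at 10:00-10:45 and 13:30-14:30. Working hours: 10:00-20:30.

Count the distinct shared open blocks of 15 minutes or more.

3

Thandi free within 10:00–20:30: 10:00–13:45, 16:00–17:00, 17:30–19:00.
Gita free within 10:00–20:30: 10:45–13:30, 14:30–20:30.
Lars ∩ Callum: 11:30–14:30, 15:45–16:30, 16:45–17:30.
Lars ∩ Callum ∩ Thandi: 11:30–13:45, 16:00–16:30, 16:45–17:00.
Lars ∩ Callum ∩ Thandi ∩ Gita: 11:30–13:30, 16:00–16:30, 16:45–17:00.
Windows ≥ 15 min: 11:30–13:30, 16:00–16:30, 16:45–17:00.
That's 3 windows.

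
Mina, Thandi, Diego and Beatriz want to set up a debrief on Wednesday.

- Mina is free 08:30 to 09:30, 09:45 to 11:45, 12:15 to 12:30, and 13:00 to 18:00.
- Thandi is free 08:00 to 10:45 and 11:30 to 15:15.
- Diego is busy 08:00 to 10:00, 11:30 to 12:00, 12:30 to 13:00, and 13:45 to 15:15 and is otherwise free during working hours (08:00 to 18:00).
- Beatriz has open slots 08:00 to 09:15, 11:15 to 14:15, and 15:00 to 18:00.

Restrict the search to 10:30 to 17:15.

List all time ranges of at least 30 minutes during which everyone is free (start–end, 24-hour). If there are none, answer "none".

Diego free within 08:00–18:00: 10:00–11:30, 12:00–12:30, 13:00–13:45, 15:15–18:00.
Mina ∩ Thandi: 08:30–09:30, 09:45–10:45, 11:30–11:45, 12:15–12:30, 13:00–15:15.
Mina ∩ Thandi ∩ Diego: 10:00–10:45, 12:15–12:30, 13:00–13:45.
Mina ∩ Thandi ∩ Diego ∩ Beatriz: 12:15–12:30, 13:00–13:45.
Restricted to 10:30–17:15: 12:15–12:30, 13:00–13:45.
Windows ≥ 30 min: 13:00–13:45.

13:00–13:45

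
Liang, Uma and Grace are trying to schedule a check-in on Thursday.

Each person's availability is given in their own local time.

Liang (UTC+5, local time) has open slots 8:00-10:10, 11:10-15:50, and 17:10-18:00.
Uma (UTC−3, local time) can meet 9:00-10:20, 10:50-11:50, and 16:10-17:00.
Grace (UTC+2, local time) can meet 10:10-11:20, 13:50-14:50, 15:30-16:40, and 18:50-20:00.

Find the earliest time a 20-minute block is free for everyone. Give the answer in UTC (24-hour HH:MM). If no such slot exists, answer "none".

Liang → UTC: 03:00–05:10, 06:10–10:50, 12:10–13:00.
Uma → UTC: 12:00–13:20, 13:50–14:50, 19:10–20:00.
Grace → UTC: 08:10–09:20, 11:50–12:50, 13:30–14:40, 16:50–18:00.
Liang ∩ Uma: 12:10–13:00.
Liang ∩ Uma ∩ Grace: 12:10–12:50.
Windows ≥ 20 min: 12:10–12:50.
Earliest such window starts at 12:10.

12:10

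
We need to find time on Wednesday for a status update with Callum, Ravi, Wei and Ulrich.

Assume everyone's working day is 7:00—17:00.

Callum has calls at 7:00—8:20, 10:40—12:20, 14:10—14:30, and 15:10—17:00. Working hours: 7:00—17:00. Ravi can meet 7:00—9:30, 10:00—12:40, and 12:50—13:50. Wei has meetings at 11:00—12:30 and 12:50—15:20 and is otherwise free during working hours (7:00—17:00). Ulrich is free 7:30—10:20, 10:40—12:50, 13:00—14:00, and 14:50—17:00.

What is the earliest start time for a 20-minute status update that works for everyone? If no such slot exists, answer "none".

08:20

Callum free within 07:00–17:00: 08:20–10:40, 12:20–14:10, 14:30–15:10.
Wei free within 07:00–17:00: 07:00–11:00, 12:30–12:50, 15:20–17:00.
Callum ∩ Ravi: 08:20–09:30, 10:00–10:40, 12:20–12:40, 12:50–13:50.
Callum ∩ Ravi ∩ Wei: 08:20–09:30, 10:00–10:40, 12:30–12:40.
Callum ∩ Ravi ∩ Wei ∩ Ulrich: 08:20–09:30, 10:00–10:20, 12:30–12:40.
Windows ≥ 20 min: 08:20–09:30, 10:00–10:20.
Earliest such window starts at 08:20.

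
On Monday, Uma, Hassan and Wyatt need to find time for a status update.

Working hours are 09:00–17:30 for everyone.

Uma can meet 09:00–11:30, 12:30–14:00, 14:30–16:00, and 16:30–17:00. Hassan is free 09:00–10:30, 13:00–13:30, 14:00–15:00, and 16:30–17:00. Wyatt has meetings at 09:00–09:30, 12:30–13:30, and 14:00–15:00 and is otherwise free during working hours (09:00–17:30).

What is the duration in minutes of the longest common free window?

Wyatt free within 09:00–17:30: 09:30–12:30, 13:30–14:00, 15:00–17:30.
Uma ∩ Hassan: 09:00–10:30, 13:00–13:30, 14:30–15:00, 16:30–17:00.
Uma ∩ Hassan ∩ Wyatt: 09:30–10:30, 16:30–17:00.
Common window lengths: 60, 30 min; longest is 60.

60 minutes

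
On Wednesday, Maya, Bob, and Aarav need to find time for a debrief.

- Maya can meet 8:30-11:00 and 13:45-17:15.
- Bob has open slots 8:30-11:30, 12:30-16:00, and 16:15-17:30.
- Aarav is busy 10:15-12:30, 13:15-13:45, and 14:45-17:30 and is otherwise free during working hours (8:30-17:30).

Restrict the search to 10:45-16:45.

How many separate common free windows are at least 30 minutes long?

Aarav free within 08:30–17:30: 08:30–10:15, 12:30–13:15, 13:45–14:45.
Maya ∩ Bob: 08:30–11:00, 13:45–16:00, 16:15–17:15.
Maya ∩ Bob ∩ Aarav: 08:30–10:15, 13:45–14:45.
Restricted to 10:45–16:45: 13:45–14:45.
Windows ≥ 30 min: 13:45–14:45.
That's 1 window.

1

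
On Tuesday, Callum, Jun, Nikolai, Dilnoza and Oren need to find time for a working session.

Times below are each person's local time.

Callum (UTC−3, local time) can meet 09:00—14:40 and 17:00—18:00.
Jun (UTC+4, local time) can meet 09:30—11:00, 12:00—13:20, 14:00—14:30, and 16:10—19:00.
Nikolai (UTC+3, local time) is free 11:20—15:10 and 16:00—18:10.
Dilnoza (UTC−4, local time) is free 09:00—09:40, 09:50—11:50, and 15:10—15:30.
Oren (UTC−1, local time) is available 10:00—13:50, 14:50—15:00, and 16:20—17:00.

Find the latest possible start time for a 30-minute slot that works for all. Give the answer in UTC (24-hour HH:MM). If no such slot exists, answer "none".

Callum → UTC: 12:00–17:40, 20:00–21:00.
Jun → UTC: 05:30–07:00, 08:00–09:20, 10:00–10:30, 12:10–15:00.
Nikolai → UTC: 08:20–12:10, 13:00–15:10.
Dilnoza → UTC: 13:00–13:40, 13:50–15:50, 19:10–19:30.
Oren → UTC: 11:00–14:50, 15:50–16:00, 17:20–18:00.
Callum ∩ Jun: 12:10–15:00.
Callum ∩ Jun ∩ Nikolai: 13:00–15:00.
Callum ∩ Jun ∩ Nikolai ∩ Dilnoza: 13:00–13:40, 13:50–15:00.
Callum ∩ Jun ∩ Nikolai ∩ Dilnoza ∩ Oren: 13:00–13:40, 13:50–14:50.
Windows ≥ 30 min: 13:00–13:40, 13:50–14:50.
Latest start in the last window 13:50–14:50 is 14:50 − 30 min = 14:20.

14:20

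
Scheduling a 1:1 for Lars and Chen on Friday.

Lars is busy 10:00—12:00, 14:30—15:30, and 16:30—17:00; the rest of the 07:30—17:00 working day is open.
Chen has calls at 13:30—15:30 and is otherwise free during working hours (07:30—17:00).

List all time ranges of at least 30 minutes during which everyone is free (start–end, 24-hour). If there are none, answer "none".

Lars free within 07:30–17:00: 07:30–10:00, 12:00–14:30, 15:30–16:30.
Chen free within 07:30–17:00: 07:30–13:30, 15:30–17:00.
Lars ∩ Chen: 07:30–10:00, 12:00–13:30, 15:30–16:30.
Windows ≥ 30 min: 07:30–10:00, 12:00–13:30, 15:30–16:30.

07:30–10:00, 12:00–13:30, 15:30–16:30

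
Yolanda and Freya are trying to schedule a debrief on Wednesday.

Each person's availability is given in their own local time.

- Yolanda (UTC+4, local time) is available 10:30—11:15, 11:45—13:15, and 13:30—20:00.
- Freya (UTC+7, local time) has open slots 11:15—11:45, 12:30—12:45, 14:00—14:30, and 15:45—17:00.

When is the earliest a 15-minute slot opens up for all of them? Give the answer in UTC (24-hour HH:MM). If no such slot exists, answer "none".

Yolanda → UTC: 06:30–07:15, 07:45–09:15, 09:30–16:00.
Freya → UTC: 04:15–04:45, 05:30–05:45, 07:00–07:30, 08:45–10:00.
Yolanda ∩ Freya: 07:00–07:15, 08:45–09:15, 09:30–10:00.
Windows ≥ 15 min: 07:00–07:15, 08:45–09:15, 09:30–10:00.
Earliest such window starts at 07:00.

07:00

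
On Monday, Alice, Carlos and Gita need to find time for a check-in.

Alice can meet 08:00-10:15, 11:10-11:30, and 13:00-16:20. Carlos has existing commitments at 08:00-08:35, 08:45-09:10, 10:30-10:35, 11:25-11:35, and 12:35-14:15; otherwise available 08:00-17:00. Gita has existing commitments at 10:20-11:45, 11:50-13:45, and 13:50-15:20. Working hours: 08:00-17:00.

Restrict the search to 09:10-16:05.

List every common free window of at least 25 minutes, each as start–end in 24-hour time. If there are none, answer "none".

Carlos free within 08:00–17:00: 08:35–08:45, 09:10–10:30, 10:35–11:25, 11:35–12:35, 14:15–17:00.
Gita free within 08:00–17:00: 08:00–10:20, 11:45–11:50, 13:45–13:50, 15:20–17:00.
Alice ∩ Carlos: 08:35–08:45, 09:10–10:15, 11:10–11:25, 14:15–16:20.
Alice ∩ Carlos ∩ Gita: 08:35–08:45, 09:10–10:15, 15:20–16:20.
Restricted to 09:10–16:05: 09:10–10:15, 15:20–16:05.
Windows ≥ 25 min: 09:10–10:15, 15:20–16:05.

09:10–10:15, 15:20–16:05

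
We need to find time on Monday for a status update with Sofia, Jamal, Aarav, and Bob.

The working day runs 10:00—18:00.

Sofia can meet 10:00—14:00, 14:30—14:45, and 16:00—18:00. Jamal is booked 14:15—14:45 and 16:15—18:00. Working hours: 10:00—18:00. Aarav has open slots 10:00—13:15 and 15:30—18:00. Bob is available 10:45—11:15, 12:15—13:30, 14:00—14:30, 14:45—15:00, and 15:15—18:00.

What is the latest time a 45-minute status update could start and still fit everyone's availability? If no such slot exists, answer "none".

Jamal free within 10:00–18:00: 10:00–14:15, 14:45–16:15.
Sofia ∩ Jamal: 10:00–14:00, 16:00–16:15.
Sofia ∩ Jamal ∩ Aarav: 10:00–13:15, 16:00–16:15.
Sofia ∩ Jamal ∩ Aarav ∩ Bob: 10:45–11:15, 12:15–13:15, 16:00–16:15.
Windows ≥ 45 min: 12:15–13:15.
Latest start in the last window 12:15–13:15 is 13:15 − 45 min = 12:30.

12:30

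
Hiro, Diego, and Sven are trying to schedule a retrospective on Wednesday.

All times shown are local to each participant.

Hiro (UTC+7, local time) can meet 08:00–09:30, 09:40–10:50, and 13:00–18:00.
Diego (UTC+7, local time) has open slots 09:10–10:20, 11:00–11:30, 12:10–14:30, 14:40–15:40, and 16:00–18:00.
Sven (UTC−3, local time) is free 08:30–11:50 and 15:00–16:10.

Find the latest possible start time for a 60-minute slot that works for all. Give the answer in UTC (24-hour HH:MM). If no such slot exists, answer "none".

none

Hiro → UTC: 01:00–02:30, 02:40–03:50, 06:00–11:00.
Diego → UTC: 02:10–03:20, 04:00–04:30, 05:10–07:30, 07:40–08:40, 09:00–11:00.
Sven → UTC: 11:30–14:50, 18:00–19:10.
Hiro ∩ Diego: 02:10–02:30, 02:40–03:20, 06:00–07:30, 07:40–08:40, 09:00–11:00.
Hiro ∩ Diego ∩ Sven: (none).
Windows ≥ 60 min: (none).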